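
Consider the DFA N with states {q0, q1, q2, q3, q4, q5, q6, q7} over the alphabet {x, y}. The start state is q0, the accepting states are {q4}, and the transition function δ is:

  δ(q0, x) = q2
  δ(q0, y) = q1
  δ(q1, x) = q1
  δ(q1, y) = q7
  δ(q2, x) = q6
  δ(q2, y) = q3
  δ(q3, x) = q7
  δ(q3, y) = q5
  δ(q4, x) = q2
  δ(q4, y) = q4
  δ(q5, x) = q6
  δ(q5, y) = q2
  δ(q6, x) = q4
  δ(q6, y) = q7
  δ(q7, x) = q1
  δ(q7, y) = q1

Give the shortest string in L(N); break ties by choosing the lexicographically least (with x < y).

xxx

A breadth-first search from q0 reaches an accepting state first via the path q0 → q2 → q6 → q4 on input xxx.
No string of length < 3 is accepted (BFS exhausts all shorter strings without reaching an accepting state), and xxx is the lexicographically least accepting string of length 3.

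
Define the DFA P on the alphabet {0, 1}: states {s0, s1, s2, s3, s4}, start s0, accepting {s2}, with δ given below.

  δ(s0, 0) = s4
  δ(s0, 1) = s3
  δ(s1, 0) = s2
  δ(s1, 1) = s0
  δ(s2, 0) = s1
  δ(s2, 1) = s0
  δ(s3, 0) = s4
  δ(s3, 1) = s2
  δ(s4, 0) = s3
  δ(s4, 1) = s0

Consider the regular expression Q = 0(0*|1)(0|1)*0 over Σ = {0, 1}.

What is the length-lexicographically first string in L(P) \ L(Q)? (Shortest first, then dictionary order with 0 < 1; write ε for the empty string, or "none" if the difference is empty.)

The string 11 is accepted by P but not by Q.
No shorter string lies in the difference, and 11 is the lexicographically first length-2 string in L(P) \ L(Q).

11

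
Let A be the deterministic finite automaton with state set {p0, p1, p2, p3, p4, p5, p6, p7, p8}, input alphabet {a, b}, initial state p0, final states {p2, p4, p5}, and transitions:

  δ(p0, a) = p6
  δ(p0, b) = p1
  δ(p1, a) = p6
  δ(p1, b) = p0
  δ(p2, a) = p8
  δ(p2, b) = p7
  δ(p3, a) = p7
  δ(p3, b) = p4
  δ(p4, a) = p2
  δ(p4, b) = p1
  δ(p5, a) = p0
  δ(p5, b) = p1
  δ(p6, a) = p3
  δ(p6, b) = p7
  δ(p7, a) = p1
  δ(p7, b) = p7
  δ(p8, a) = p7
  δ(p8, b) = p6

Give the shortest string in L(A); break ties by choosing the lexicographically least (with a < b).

aab

A breadth-first search from p0 reaches an accepting state first via the path p0 → p6 → p3 → p4 on input aab.
No string of length < 3 is accepted (BFS exhausts all shorter strings without reaching an accepting state), and aab is the lexicographically least accepting string of length 3.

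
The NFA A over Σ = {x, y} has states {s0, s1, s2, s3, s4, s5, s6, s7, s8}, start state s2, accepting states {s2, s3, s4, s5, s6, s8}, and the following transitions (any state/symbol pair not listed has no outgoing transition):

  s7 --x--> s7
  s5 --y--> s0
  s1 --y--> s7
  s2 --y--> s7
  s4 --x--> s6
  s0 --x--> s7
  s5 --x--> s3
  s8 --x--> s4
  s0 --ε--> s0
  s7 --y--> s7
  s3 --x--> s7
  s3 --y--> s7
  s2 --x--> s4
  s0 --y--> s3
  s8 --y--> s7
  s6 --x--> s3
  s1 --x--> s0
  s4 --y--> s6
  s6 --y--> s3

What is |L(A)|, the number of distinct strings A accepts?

8

The useful subgraph on states {s2, s3, s4, s6} is acyclic, so L(A) is finite; the longest accepting path visits 4 useful states, giving maximum string length 3.
Counting accepting paths from s2 by length: 1 of length 0, 1 of length 1, 2 of length 2, 4 of length 3. Total 8.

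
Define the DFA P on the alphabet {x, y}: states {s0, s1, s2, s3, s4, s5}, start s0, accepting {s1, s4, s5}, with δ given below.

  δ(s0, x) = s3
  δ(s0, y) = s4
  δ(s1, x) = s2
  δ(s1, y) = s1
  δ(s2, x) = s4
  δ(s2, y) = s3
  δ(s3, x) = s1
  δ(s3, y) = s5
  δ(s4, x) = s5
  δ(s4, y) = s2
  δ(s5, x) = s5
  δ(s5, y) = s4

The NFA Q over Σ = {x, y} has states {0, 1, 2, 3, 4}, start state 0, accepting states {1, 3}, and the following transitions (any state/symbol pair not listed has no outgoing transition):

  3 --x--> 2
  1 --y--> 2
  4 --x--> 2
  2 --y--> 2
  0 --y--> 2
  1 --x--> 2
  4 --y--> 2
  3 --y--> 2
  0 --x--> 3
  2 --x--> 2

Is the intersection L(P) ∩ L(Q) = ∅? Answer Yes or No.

Exploring the product automaton P × Q from the start pair (s0, 0), following both machines on each input symbol, reaches 7 state pairs: (s0, 0), (s3, 3), (s4, 2), (s1, 2), (s5, 2), (s2, 2), (s3, 2).
P accepts in {s1, s4, s5} and Q accepts in {1, 3}; no reachable pair has both components accepting, so no string drives both machines to acceptance simultaneously and L(P) ∩ L(Q) = ∅.
So no string is accepted by both, and the intersection is empty.

Yes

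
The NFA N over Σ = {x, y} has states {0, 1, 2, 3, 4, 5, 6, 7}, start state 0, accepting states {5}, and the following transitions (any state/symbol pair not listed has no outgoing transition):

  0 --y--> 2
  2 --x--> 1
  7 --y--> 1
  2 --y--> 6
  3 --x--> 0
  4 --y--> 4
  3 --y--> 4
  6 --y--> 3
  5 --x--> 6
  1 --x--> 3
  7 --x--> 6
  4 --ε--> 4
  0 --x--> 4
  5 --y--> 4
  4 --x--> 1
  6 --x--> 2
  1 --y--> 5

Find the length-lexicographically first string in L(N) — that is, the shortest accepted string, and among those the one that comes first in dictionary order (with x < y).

A breadth-first search from 0 reaches an accepting state first via the path 0 → 4 → 1 → 5 on input xxy.
No string of length < 3 is accepted (BFS exhausts all shorter strings without reaching an accepting state), and xxy is the lexicographically least accepting string of length 3.

xxy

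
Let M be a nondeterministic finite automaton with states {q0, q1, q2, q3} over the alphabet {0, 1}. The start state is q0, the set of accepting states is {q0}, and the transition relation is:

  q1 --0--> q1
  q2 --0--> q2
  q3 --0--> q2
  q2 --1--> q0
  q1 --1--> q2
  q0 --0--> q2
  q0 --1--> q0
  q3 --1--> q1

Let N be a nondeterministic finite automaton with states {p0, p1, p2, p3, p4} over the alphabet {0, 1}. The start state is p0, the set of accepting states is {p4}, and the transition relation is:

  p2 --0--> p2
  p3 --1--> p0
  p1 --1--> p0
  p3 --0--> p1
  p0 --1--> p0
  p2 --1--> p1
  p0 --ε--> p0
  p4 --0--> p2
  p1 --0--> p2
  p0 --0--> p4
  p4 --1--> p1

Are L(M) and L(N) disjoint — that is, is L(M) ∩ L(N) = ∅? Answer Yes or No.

Yes

Exploring the product automaton M × N from the start pair (q0, p0), following both machines on each input symbol, reaches 4 state pairs: (q0, p0), (q2, p4), (q2, p2), (q0, p1).
M accepts in {q0} and N accepts in {p4}; no reachable pair has both components accepting, so no string drives both machines to acceptance simultaneously and L(M) ∩ L(N) = ∅.
So no string is accepted by both, and the intersection is empty.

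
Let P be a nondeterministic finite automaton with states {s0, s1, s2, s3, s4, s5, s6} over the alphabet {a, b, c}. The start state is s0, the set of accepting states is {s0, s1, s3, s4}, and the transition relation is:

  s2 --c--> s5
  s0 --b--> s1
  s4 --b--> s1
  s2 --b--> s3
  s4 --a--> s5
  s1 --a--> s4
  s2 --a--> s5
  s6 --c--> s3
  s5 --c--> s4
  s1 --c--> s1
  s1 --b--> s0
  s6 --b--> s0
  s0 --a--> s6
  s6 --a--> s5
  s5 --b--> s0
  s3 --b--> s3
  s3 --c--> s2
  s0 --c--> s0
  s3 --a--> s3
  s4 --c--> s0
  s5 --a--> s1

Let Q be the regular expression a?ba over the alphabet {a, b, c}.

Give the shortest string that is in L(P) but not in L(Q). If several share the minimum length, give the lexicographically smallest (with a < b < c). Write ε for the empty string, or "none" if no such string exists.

The empty string ε is accepted by P but not by Q.
Since ε is the unique shortest string, it is the required witness.

ε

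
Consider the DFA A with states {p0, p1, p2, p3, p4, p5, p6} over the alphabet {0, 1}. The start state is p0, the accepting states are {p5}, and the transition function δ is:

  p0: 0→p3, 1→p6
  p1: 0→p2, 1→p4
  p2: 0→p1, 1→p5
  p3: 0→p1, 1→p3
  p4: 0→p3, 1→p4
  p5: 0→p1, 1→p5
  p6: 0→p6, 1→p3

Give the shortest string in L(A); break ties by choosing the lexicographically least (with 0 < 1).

A breadth-first search from p0 reaches an accepting state first via the path p0 → p3 → p1 → p2 → p5 on input 0001.
No string of length < 4 is accepted (BFS exhausts all shorter strings without reaching an accepting state), and 0001 is the lexicographically least accepting string of length 4.

0001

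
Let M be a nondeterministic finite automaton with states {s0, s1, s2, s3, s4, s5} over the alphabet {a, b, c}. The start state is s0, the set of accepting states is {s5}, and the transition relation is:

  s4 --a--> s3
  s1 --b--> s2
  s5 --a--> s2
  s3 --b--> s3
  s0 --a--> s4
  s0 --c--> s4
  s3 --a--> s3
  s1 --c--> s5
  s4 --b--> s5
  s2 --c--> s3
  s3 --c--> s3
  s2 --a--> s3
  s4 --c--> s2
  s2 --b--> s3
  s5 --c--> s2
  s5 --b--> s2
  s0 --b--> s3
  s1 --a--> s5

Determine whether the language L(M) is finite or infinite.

finite

The useful states (reachable from s0 and able to reach an accepting state) are {s0, s4, s5}.
Restricted to these states the transition graph has no cycle, so every accepting path has bounded length and L is finite.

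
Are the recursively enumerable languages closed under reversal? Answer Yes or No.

Reverse the input and run the recogniser for L on it; this accepts exactly Lᴿ.
So the recursively enumerable languages are closed under reversal.

Yes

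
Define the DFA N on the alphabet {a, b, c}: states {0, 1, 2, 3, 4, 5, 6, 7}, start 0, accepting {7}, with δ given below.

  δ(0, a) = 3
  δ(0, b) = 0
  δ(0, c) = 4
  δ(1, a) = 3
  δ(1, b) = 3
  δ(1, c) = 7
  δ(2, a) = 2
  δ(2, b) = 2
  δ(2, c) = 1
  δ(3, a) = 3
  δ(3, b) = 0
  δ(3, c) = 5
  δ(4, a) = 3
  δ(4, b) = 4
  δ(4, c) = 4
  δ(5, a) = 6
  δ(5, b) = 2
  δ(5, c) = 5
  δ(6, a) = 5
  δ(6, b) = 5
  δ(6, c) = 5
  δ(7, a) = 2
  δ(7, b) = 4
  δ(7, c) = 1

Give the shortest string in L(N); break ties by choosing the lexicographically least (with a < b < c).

A breadth-first search from 0 reaches an accepting state first via the path 0 → 3 → 5 → 2 → 1 → 7 on input acbcc.
No string of length < 5 is accepted (BFS exhausts all shorter strings without reaching an accepting state), and acbcc is the lexicographically least accepting string of length 5.

acbcc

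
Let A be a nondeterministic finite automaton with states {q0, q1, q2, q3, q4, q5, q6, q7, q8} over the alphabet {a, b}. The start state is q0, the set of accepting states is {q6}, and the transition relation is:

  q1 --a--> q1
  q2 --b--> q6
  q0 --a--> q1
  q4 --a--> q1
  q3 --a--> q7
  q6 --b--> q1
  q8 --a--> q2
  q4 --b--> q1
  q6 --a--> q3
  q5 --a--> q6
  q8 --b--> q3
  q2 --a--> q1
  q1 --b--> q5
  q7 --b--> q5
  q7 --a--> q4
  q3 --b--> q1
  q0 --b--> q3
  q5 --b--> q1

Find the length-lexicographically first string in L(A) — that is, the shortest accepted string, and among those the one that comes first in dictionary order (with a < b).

A breadth-first search from q0 reaches an accepting state first via the path q0 → q1 → q5 → q6 on input aba.
No string of length < 3 is accepted (BFS exhausts all shorter strings without reaching an accepting state), and aba is the lexicographically least accepting string of length 3.

aba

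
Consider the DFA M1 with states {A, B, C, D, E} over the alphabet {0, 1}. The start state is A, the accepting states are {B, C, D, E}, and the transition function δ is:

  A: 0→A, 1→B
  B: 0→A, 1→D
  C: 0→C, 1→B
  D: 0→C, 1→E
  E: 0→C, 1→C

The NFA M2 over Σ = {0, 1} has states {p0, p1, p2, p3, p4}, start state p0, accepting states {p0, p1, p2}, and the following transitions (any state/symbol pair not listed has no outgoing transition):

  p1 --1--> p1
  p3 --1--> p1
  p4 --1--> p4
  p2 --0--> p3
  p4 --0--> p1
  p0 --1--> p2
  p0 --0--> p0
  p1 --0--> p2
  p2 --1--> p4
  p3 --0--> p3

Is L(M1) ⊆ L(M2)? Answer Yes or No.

No

The string 11 is in L(M1) but not in L(M2).
So L(M1) ⊄ L(M2).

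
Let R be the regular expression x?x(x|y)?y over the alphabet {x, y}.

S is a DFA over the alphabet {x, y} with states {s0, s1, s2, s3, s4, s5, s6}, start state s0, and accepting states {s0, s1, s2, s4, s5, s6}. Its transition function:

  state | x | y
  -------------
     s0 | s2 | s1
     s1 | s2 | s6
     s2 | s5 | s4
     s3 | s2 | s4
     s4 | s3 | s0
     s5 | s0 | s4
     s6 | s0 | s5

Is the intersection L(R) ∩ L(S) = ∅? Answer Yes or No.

The string xy is accepted by both R and S.
Hence L(R) ∩ L(S) ≠ ∅.

No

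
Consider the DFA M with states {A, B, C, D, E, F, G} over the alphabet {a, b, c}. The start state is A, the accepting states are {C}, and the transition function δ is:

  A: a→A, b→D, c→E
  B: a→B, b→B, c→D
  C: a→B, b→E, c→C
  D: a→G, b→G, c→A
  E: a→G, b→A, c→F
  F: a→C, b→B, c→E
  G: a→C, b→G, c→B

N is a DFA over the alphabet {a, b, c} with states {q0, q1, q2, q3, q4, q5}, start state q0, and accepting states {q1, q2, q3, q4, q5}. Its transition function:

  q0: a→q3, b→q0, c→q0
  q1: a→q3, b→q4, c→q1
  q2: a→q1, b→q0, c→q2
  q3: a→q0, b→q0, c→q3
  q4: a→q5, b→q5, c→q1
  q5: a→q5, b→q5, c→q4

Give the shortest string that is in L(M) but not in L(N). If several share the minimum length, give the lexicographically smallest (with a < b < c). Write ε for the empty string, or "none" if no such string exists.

baa

The string baa is accepted by M but not by N.
No shorter string lies in the difference, and baa is the lexicographically first length-3 string in L(M) \ L(N).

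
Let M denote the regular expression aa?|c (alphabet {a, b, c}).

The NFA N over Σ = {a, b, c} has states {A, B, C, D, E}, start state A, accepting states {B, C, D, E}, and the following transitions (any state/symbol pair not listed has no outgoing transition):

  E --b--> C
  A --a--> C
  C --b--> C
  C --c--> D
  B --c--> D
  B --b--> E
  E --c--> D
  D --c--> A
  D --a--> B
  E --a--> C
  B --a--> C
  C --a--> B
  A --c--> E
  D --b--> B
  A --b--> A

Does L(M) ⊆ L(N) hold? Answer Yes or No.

Converting the expression M to a DFA (subset construction, then merging equivalent states) gives the minimal DFA with states {m0, m1, m2, m3}, start state m0, accepting states {m1, m3} and transitions m0: a→m1, b→m2, c→m3; m1: a→m3, b→m2, c→m2; m2: a→m2, b→m2, c→m2; m3: a→m2, b→m2, c→m2.
Exploring the product automaton M × N from the start pair (m0, A), following both machines on each input symbol, reaches 9 state pairs: (m0, A), (m1, C), (m2, A), (m3, E), (m3, B), (m2, C), (m2, D), (m2, E), (m2, B).
M accepts in {m1, m3} and N accepts in {B, C, D, E}. The reachable pairs whose M-component is accepting are (m1, C), (m3, E), (m3, B); in each of them the N-component is accepting too, so the product for L(M) \ L(N) (M-component accepting, N-component rejecting) has no reachable accepting pair and the difference is empty.
Hence every string in L(M) is also in L(N).

Yes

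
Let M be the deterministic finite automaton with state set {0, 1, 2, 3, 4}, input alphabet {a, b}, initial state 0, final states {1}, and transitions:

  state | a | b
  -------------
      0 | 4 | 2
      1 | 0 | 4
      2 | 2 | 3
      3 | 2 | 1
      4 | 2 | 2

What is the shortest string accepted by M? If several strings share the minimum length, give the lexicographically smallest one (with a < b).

bbb

A breadth-first search from 0 reaches an accepting state first via the path 0 → 2 → 3 → 1 on input bbb.
No string of length < 3 is accepted (BFS exhausts all shorter strings without reaching an accepting state), and bbb is the lexicographically least accepting string of length 3.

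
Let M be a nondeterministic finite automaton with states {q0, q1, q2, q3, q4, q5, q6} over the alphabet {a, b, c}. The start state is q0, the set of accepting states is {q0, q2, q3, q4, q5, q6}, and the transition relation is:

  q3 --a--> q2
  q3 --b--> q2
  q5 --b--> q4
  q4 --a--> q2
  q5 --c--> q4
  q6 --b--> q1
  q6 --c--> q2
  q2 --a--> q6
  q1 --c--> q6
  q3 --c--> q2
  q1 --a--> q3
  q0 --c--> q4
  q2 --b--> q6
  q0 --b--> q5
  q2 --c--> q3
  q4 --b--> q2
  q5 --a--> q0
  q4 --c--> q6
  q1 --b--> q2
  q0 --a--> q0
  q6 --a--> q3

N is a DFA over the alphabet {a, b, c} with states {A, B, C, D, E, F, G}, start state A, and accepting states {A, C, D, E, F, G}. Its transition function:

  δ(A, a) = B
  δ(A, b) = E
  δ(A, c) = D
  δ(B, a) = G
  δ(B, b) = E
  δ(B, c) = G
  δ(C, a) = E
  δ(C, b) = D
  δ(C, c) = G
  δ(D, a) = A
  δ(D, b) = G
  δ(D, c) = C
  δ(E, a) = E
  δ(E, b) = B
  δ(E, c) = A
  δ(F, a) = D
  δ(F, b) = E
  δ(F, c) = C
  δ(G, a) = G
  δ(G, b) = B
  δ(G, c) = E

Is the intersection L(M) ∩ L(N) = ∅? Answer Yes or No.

The empty string ε is accepted by both M and N.
Hence L(M) ∩ L(N) ≠ ∅.

No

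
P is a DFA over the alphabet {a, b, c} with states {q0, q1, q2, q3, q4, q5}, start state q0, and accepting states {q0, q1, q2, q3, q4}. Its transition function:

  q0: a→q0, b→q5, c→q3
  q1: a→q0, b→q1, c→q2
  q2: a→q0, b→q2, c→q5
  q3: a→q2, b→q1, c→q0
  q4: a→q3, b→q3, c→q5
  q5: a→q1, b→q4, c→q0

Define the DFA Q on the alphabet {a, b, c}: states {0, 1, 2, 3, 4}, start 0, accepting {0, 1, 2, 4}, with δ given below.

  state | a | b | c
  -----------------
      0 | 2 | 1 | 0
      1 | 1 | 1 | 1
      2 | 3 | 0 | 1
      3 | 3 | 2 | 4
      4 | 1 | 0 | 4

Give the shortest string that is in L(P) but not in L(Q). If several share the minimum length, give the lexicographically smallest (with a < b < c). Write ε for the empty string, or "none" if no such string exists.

aa

The string aa is accepted by P but not by Q.
No shorter string lies in the difference, and aa is the lexicographically first length-2 string in L(P) \ L(Q).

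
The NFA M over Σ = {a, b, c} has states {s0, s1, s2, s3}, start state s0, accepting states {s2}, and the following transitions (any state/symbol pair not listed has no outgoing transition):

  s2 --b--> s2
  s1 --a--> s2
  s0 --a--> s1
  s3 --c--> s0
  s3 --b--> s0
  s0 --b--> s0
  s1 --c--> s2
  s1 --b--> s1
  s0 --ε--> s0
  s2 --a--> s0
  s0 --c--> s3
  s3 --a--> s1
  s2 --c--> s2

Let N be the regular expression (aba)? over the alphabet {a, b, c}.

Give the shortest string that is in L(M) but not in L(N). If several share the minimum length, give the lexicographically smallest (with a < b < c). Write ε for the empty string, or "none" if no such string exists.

The string aa is accepted by M but not by N.
No shorter string lies in the difference, and aa is the lexicographically first length-2 string in L(M) \ L(N).

aa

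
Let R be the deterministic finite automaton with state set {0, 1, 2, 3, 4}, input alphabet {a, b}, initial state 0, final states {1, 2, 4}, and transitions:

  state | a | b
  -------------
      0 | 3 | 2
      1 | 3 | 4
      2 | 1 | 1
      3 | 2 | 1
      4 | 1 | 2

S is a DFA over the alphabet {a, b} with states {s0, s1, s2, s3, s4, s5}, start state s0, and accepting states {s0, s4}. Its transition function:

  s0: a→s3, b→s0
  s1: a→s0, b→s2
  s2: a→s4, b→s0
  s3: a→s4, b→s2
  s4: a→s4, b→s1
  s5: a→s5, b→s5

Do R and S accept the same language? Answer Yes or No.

No

The string ab is accepted by R but rejected by S.
So L(R) ≠ L(S).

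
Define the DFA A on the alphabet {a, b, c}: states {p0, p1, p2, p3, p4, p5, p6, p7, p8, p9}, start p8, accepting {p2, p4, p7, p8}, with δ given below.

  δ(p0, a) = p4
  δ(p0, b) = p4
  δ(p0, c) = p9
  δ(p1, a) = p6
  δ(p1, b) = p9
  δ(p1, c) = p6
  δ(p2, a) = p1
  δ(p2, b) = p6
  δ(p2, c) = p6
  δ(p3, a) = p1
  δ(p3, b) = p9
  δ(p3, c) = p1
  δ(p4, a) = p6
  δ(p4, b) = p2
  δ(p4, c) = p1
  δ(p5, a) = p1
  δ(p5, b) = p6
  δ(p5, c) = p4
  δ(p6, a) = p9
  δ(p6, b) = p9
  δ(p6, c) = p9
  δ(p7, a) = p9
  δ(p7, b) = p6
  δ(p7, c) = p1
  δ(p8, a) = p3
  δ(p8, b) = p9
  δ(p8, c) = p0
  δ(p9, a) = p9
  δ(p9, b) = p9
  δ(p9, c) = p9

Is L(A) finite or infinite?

The useful states (reachable from p8 and able to reach an accepting state) are {p0, p2, p4, p8}.
Restricted to these states the transition graph has no cycle, so every accepting path has bounded length and L is finite.

finite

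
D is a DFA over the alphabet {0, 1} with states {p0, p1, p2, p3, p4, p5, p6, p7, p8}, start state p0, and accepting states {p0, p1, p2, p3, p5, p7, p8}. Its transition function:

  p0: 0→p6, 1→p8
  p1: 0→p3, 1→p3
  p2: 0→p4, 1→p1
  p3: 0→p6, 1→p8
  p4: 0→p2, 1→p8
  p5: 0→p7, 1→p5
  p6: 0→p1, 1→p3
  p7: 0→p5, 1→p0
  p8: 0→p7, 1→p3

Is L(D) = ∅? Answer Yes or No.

No

The empty string ε is accepted: the run p0 ends in the accepting state p0.
Since at least one string is accepted, L(D) is not empty.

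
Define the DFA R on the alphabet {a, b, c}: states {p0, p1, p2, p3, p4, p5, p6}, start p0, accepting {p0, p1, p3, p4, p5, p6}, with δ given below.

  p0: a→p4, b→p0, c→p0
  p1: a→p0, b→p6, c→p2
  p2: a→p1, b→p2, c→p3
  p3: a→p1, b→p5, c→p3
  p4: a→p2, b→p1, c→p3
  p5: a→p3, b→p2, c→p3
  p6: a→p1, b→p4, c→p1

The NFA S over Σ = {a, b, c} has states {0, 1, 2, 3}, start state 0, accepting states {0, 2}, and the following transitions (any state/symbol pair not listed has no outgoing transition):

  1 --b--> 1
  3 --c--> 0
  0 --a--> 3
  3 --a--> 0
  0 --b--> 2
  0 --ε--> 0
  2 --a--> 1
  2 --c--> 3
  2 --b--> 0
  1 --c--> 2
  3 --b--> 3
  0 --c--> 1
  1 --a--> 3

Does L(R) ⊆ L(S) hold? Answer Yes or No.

The string a is in L(R) but not in L(S).
So L(R) ⊄ L(S).

No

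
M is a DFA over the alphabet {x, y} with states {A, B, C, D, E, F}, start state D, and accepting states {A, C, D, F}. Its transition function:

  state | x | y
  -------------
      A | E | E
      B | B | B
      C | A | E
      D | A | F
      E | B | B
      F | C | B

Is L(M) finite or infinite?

finite

The useful states (reachable from D and able to reach an accepting state) are {A, C, D, F}.
Restricted to these states the transition graph has no cycle, so every accepting path has bounded length and L is finite.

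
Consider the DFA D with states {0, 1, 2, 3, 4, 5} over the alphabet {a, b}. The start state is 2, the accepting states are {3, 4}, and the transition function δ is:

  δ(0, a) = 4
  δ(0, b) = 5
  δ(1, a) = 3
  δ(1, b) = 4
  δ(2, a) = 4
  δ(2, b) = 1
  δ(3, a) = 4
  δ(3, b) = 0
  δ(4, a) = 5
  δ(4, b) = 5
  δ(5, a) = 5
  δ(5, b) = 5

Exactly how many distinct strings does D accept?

5

The useful subgraph on states {0, 1, 2, 3, 4} is acyclic, so L(D) is finite; the longest accepting path visits 5 useful states, giving maximum string length 4.
Counting accepting paths from 2 by length: 1 of length 1, 2 of length 2, 1 of length 3, 1 of length 4. Total 5.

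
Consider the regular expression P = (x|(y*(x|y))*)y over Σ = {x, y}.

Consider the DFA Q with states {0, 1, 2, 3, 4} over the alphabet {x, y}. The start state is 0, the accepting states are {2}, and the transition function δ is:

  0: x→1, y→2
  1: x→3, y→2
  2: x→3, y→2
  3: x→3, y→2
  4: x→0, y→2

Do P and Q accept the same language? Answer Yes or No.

Converting the expression P to a DFA (subset construction, then merging equivalent states) gives the minimal DFA with states {p0, p1}, start state p0, accepting states {p1} and transitions p0: x→p0, y→p1; p1: x→p0, y→p1.
Exploring the product automaton P × Q from the start pair (p0, 0), following both machines on each input symbol, reaches 4 state pairs: (p0, 0), (p0, 1), (p1, 2), (p0, 3).
P accepts in {p1} and Q accepts in {2}. In every reachable pair the two components are either both accepting — (p1, 2) — or both non-accepting, so no string is accepted by exactly one of the machines: L(P) \ L(Q) and L(Q) \ L(P) are both empty.
Hence every string is accepted by P iff it is accepted by Q, and the two languages coincide.

Yes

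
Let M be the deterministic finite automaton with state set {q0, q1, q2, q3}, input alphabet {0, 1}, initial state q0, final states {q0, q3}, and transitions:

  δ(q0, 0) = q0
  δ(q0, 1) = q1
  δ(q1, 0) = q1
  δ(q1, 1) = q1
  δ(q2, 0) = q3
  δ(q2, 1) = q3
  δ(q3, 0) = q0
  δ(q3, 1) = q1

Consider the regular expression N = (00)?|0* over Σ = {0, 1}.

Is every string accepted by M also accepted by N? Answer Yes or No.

Yes

Converting the expression N to a DFA (subset construction, then merging equivalent states) gives the minimal DFA with states {n0, n1}, start state n0, accepting states {n0} and transitions n0: 0→n0, 1→n1; n1: 0→n1, 1→n1.
Exploring the product automaton M × N from the start pair (q0, n0), following both machines on each input symbol, reaches 2 state pairs: (q0, n0), (q1, n1).
M accepts in {q0, q3} and N accepts in {n0}. The reachable pairs whose M-component is accepting are (q0, n0); in each of them the N-component is accepting too, so the product for L(M) \ L(N) (M-component accepting, N-component rejecting) has no reachable accepting pair and the difference is empty.
Hence every string in L(M) is also in L(N).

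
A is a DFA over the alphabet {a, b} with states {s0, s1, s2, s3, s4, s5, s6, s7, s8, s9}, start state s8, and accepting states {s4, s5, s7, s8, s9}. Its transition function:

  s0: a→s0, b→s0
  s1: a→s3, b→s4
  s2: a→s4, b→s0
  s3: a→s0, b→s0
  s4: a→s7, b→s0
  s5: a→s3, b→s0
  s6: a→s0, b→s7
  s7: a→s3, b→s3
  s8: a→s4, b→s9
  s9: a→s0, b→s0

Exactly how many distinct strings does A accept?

4

The useful subgraph on states {s4, s7, s8, s9} is acyclic, so L(A) is finite; the longest accepting path visits 3 useful states, giving maximum string length 2.
Counting accepting paths from s8 by length: 1 of length 0, 2 of length 1, 1 of length 2. Total 4.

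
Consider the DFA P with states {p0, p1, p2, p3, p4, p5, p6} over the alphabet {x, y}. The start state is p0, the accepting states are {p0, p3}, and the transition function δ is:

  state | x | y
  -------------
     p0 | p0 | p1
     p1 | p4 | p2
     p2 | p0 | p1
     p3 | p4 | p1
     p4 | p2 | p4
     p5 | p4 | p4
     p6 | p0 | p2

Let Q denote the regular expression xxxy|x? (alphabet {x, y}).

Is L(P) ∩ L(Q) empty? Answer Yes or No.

The empty string ε is accepted by both P and Q.
Hence L(P) ∩ L(Q) ≠ ∅.

No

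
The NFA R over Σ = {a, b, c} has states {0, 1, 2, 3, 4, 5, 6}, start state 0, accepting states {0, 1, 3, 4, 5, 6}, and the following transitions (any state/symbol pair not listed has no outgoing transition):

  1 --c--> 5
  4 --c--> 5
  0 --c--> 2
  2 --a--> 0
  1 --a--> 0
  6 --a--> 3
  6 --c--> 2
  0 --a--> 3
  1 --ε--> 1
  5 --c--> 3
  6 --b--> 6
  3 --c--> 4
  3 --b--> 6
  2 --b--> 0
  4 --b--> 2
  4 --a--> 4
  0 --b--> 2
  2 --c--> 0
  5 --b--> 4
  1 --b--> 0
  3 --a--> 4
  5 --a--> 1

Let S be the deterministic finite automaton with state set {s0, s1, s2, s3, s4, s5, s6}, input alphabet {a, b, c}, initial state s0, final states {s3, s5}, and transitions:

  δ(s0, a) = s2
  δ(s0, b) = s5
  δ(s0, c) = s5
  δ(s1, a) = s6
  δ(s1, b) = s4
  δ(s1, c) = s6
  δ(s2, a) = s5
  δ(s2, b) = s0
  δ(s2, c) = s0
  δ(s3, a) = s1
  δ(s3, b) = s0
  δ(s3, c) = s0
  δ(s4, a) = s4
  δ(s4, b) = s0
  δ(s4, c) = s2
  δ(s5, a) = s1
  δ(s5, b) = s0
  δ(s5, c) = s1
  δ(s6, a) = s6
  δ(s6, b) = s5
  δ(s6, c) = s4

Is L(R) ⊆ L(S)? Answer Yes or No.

No

The empty string ε is in L(R) but not in L(S).
So L(R) ⊄ L(S).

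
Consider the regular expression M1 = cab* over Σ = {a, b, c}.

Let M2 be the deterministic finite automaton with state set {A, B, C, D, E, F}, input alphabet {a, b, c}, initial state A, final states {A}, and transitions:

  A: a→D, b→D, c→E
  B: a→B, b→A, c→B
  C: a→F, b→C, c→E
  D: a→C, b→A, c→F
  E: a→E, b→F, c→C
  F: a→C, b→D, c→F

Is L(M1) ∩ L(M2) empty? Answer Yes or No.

The string cabbb is accepted by both M1 and M2.
Hence L(M1) ∩ L(M2) ≠ ∅.

No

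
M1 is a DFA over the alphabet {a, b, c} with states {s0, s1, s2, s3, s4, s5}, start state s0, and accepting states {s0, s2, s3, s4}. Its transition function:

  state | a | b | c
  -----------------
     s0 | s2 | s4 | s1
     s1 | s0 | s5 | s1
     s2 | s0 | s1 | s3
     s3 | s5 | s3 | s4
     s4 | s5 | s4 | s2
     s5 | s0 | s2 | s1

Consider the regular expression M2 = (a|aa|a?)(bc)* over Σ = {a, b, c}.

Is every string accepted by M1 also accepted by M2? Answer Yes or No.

No

The string b is in L(M1) but not in L(M2).
So L(M1) ⊄ L(M2).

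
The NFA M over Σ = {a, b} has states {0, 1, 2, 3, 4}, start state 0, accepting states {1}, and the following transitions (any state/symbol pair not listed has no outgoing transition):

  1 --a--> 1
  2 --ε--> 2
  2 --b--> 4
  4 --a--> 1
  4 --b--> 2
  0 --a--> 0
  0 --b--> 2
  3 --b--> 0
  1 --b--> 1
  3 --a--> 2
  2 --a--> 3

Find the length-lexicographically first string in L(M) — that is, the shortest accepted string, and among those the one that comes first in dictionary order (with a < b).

A breadth-first search from 0 reaches an accepting state first via the path 0 → 2 → 4 → 1 on input bba.
No string of length < 3 is accepted (BFS exhausts all shorter strings without reaching an accepting state), and bba is the lexicographically least accepting string of length 3.

bba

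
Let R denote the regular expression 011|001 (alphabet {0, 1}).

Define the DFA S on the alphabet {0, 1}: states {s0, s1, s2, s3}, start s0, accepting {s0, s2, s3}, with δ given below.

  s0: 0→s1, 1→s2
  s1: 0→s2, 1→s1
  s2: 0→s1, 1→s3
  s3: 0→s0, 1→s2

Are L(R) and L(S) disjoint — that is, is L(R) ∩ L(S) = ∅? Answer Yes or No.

No

The string 001 is accepted by both R and S.
Hence L(R) ∩ L(S) ≠ ∅.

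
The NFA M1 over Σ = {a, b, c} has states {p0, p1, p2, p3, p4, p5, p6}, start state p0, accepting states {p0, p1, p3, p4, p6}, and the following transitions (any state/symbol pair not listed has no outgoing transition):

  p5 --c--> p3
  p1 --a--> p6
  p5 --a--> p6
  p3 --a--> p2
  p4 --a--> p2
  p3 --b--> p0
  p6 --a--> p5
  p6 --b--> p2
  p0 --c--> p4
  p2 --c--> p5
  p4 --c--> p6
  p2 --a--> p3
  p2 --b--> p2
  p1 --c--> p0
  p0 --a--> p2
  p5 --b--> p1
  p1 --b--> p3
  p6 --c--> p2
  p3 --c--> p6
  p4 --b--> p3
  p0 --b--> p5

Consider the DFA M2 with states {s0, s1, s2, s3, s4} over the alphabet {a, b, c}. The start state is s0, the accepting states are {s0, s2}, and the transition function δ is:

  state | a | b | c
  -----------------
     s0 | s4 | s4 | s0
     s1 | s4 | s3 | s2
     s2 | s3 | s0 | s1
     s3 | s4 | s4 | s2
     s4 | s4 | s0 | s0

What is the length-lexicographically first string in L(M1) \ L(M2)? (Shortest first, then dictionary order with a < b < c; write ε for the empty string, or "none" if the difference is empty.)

The string aa is accepted by M1 but not by M2.
No shorter string lies in the difference, and aa is the lexicographically first length-2 string in L(M1) \ L(M2).

aa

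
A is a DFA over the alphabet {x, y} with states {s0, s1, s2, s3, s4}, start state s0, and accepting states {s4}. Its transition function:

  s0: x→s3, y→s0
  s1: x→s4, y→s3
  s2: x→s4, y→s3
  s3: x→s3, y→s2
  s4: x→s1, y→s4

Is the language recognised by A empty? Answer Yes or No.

The string xyx is accepted: the run s0 → s3 → s2 → s4 ends in the accepting state s4.
Since at least one string is accepted, L(A) is not empty.

No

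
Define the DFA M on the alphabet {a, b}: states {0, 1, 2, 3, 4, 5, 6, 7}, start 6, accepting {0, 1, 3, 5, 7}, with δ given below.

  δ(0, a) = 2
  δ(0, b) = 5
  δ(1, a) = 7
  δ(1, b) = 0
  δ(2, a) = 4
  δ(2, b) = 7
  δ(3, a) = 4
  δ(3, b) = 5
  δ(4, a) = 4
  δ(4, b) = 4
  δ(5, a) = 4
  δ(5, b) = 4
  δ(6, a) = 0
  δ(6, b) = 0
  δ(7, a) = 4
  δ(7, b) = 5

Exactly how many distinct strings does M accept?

The useful subgraph on states {0, 2, 5, 6, 7} is acyclic, so L(M) is finite; the longest accepting path visits 5 useful states, giving maximum string length 4.
Counting accepting paths from 6 by length: 2 of length 1, 2 of length 2, 2 of length 3, 2 of length 4. Total 8.

8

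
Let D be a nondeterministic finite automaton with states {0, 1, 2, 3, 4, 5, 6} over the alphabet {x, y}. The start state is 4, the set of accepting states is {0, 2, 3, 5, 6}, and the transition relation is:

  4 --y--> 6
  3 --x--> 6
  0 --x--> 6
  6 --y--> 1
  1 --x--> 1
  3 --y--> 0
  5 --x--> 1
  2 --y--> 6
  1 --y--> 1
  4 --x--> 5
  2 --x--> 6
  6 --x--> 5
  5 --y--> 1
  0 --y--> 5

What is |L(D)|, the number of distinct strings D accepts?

The useful subgraph on states {4, 5, 6} is acyclic, so L(D) is finite; the longest accepting path visits 3 useful states, giving maximum string length 2.
Counting accepting paths from 4 by length: 2 of length 1, 1 of length 2. Total 3.

3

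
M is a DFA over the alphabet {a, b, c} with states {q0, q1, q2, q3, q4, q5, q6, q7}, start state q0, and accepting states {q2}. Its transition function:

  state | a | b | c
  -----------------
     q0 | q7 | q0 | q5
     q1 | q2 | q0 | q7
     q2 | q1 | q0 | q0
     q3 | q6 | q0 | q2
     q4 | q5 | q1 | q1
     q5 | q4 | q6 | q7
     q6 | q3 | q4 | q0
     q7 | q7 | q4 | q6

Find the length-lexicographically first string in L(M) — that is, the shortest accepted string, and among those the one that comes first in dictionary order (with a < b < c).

A breadth-first search from q0 reaches an accepting state first via the path q0 → q7 → q4 → q1 → q2 on input abba.
No string of length < 4 is accepted (BFS exhausts all shorter strings without reaching an accepting state), and abba is the lexicographically least accepting string of length 4.

abba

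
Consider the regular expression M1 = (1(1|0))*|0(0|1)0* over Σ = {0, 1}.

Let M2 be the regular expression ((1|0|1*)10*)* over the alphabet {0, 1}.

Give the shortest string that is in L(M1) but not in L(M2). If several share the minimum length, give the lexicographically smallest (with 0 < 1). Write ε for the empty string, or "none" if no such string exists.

00

The string 00 is accepted by M1 but not by M2.
No shorter string lies in the difference, and 00 is the lexicographically first length-2 string in L(M1) \ L(M2).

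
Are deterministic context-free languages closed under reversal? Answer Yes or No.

No

L = {c bⁿaⁿ : n≥0} ∪ {d b²ⁿaⁿ : n≥0} is a DCFL: the first symbol tells a deterministic PDA whether to pop one or two b's per a. Its reversal Lᴿ = {aⁿbⁿ c : n≥0} ∪ {aⁿb²ⁿ d : n≥0} is not. DCFLs are closed under right quotient by regular languages, and Lᴿ/{c, d} = {aⁿbⁿ : n≥0} ∪ {aⁿb²ⁿ : n≥0} — the standard context-free language accepted by no deterministic PDA (intuitively the machine would have to commit to a b-to-a ratio before the distinguishing marker arrives; formally, a DPDA for it would have a single run on aⁿb²ⁿ, accepting after the prefix aⁿbⁿ and accepting again after n more b's; an ordinary PDA that simulates it on a's and b's and, at any moment when it is accepting, may switch to reading only a fresh letter e while feeding each e to the simulation as a b, would accept aⁱbʲeᵏ (k≥1) exactly when both aⁱbʲ and aⁱbʲ⁺ᵏ are in the language, i.e. its language intersected with the regular set a*b*e⁺ would be exactly {aⁿbⁿeⁿ : n≥1} — impossible, since context-free languages are closed under intersection with regular sets and {aⁿbⁿeⁿ} is not context-free). So Lᴿ cannot be a DCFL.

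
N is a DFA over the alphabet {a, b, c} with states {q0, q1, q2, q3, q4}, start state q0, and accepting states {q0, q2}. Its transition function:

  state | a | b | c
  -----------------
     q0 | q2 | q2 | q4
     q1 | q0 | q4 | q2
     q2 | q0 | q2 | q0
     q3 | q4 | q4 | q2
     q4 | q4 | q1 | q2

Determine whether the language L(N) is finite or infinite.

infinite

State q0 is reachable from the start and can reach an accepting state, and it lies on the cycle q0 → q2 → q0.
Traversing that cycle any number of times yields accepted strings of unbounded length, so the language is infinite.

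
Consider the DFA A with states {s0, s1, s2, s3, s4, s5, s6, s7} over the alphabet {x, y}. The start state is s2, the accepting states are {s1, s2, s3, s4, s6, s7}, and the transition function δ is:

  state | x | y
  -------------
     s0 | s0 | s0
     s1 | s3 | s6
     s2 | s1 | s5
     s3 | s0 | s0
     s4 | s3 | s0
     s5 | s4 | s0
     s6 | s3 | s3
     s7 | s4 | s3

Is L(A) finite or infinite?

The useful states (reachable from s2 and able to reach an accepting state) are {s1, s2, s3, s4, s5, s6}.
Restricted to these states the transition graph has no cycle, so every accepting path has bounded length and L is finite.

finite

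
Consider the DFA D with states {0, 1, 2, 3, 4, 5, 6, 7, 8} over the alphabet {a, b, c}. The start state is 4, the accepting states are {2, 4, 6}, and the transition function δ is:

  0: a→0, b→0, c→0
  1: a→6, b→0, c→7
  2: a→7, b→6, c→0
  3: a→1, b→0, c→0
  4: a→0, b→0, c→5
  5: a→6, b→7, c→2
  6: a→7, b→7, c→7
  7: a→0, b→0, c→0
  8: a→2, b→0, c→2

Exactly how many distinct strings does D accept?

The useful subgraph on states {2, 4, 5, 6} is acyclic, so L(D) is finite; the longest accepting path visits 4 useful states, giving maximum string length 3.
Counting accepting paths from 4 by length: 1 of length 0, 2 of length 2, 1 of length 3. Total 4.

4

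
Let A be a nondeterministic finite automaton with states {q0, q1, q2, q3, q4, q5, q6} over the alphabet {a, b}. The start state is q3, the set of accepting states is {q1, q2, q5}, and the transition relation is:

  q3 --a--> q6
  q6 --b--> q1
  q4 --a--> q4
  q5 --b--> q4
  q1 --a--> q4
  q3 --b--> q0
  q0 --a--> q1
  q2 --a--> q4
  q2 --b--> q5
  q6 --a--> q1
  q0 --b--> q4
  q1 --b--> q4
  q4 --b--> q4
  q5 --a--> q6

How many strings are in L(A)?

3

The useful subgraph on states {q0, q1, q3, q6} is acyclic, so L(A) is finite; the longest accepting path visits 3 useful states, giving maximum string length 2.
Counting accepting paths from q3 by length: 3 of length 2. Total 3.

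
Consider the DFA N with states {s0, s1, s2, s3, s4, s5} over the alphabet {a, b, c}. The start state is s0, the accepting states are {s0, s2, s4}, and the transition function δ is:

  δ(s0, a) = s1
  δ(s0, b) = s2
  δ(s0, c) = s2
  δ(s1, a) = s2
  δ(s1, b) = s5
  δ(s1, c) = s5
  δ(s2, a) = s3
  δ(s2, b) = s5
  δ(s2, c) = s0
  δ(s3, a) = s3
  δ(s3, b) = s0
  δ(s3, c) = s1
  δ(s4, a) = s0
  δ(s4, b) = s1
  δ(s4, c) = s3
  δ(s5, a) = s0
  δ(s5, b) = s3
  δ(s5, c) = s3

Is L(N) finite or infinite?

State s0 is reachable from the start and can reach an accepting state, and it lies on the cycle s0 → s1 → s2 → s0.
Traversing that cycle any number of times yields accepted strings of unbounded length, so the language is infinite.

infinite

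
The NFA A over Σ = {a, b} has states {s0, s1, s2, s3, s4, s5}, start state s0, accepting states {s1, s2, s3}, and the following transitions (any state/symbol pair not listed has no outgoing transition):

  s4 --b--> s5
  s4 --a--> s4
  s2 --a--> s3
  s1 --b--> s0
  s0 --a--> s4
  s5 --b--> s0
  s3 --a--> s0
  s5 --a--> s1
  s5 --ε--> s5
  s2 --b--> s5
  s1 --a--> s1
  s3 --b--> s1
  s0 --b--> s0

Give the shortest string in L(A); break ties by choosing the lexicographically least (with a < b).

aba

A breadth-first search from s0 reaches an accepting state first via the path s0 → s4 → s5 → s1 on input aba.
No string of length < 3 is accepted (BFS exhausts all shorter strings without reaching an accepting state), and aba is the lexicographically least accepting string of length 3.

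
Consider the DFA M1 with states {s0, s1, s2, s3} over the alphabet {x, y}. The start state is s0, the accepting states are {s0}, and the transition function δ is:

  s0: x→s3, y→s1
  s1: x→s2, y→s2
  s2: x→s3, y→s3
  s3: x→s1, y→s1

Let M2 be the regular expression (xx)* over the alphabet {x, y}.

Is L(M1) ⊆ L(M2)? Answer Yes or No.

Yes

Converting the expression M2 to a DFA (subset construction, then merging equivalent states) gives the minimal DFA with states {r0, r1, r2}, start state r0, accepting states {r0} and transitions r0: x→r1, y→r2; r1: x→r0, y→r2; r2: x→r2, y→r2.
Exploring the product automaton M1 × M2 from the start pair (s0, r0), following both machines on each input symbol, reaches 10 state pairs: (s0, r0), (s3, r1), (s1, r2), (s1, r0), (s2, r2), (s2, r1), (s3, r2), (s3, r0), (s1, r1), (s2, r0).
M1 accepts in {s0} and M2 accepts in {r0}. The reachable pairs whose M1-component is accepting are (s0, r0); in each of them the M2-component is accepting too, so the product for L(M1) \ L(M2) (M1-component accepting, M2-component rejecting) has no reachable accepting pair and the difference is empty.
Hence every string in L(M1) is also in L(M2).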